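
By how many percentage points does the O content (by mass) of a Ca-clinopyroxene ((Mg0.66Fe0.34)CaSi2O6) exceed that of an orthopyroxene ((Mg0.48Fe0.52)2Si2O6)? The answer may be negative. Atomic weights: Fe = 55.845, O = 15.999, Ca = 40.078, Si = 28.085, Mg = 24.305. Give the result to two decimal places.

1.14 percentage points

First mineral: 95.994 g O in 227.271 g formula = 42.24 wt% O.
Second mineral: 95.994 g O in 233.576 g formula = 41.10 wt% O.
42.24% − 41.10% gives a difference of 1.14 percentage points.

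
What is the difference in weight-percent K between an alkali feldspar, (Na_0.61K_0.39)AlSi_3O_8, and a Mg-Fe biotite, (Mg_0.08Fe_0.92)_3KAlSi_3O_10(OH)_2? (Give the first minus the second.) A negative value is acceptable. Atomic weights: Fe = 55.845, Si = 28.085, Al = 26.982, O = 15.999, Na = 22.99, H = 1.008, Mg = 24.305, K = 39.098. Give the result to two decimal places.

First mineral: 15.248 g K in 268.501 g formula = 5.68 wt% K.
Second mineral: 39.098 g K in 504.304 g formula = 7.75 wt% K.
5.68% − 7.75% gives a difference of -2.07 percentage points.

-2.07 percentage points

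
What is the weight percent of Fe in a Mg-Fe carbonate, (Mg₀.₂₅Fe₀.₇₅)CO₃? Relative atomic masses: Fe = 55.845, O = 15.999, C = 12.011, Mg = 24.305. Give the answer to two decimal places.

38.79 mass %

Molar mass of (Mg₀.₂₅Fe₀.₇₅)CO₃: 0.25*24.305 + 0.75*55.845 + 1*12.011 + 3*15.999 = 107.968 g/mol.
Mass of Fe per formula unit: 0.75 × 55.845 = 41.884 g.
Weight fraction Fe = 41.884 / 107.968 = 0.3879.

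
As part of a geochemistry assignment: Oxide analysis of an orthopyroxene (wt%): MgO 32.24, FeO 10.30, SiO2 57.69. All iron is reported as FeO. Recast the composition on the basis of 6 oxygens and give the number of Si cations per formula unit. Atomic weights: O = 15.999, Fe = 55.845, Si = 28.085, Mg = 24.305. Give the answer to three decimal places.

32.24 wt% MgO ÷ 40.304 g/mol = 0.79992 mol, giving 0.79992 Mg and 0.79992 O.
10.30 wt% FeO ÷ 71.844 g/mol = 0.14337 mol, giving 0.14337 Fe and 0.14337 O.
57.69 wt% SiO2 ÷ 60.083 g/mol = 0.96017 mol, giving 0.96017 Si and 1.92034 O.
Oxygen sums to 2.86363; scaling by 6/2.86363 = 2.09524 puts the formula on 6 O.
Si: 0.96017 × 2.09524 = 2.012 atoms per formula unit.

2.012 Si apfu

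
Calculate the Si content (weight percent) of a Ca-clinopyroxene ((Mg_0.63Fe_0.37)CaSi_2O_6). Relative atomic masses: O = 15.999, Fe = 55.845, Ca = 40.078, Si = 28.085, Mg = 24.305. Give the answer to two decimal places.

24.61 weight percent

Molar mass of (Mg_0.63Fe_0.37)CaSi_2O_6: 0.63*24.305 + 0.37*55.845 + 1*40.078 + 2*28.085 + 6*15.999 = 228.217 g/mol.
Mass of Si per formula unit: 2 × 28.085 = 56.170 g.
Weight fraction Si = 56.170 / 228.217 = 0.2461.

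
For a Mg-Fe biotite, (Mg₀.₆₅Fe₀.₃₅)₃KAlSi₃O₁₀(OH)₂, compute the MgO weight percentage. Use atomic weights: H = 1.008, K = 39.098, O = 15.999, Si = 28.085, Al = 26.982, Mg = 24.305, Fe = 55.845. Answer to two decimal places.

M((Mg₀.₆₅Fe₀.₃₅)₃KAlSi₃O₁₀(OH)₂) = 450.371 g/mol; M(MgO) = 40.304 g/mol.
Moles MgO per formula unit = 1.95 Mg ÷ 1 = 1.9500.
MgO fraction = (1.9500 × 40.304) / 450.371 = 78.593/450.371 = 0.1745.

17.45 wt%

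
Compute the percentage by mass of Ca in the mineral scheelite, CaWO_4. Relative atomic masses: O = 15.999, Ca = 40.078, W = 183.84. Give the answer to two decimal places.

Molar mass of CaWO_4: 1*40.078 + 1*183.84 + 4*15.999 = 287.914 g/mol.
Mass of Ca per formula unit: 1 × 40.078 = 40.078 g.
Weight fraction Ca = 40.078 / 287.914 = 0.1392.

13.92 weight percent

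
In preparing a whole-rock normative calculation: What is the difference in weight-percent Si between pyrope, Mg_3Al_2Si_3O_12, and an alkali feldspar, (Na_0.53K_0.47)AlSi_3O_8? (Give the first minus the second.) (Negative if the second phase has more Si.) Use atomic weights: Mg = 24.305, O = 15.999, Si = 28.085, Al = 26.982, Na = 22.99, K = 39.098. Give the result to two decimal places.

-10.33 percentage points

M(Mg_3Al_2Si_3O_12) = 403.122 g/mol, so wt% Si = 84.255/403.122 × 100 = 20.90%.
M((Na_0.53K_0.47)AlSi_3O_8) = 269.790 g/mol, so wt% Si = 84.255/269.790 × 100 = 31.23%.
20.90 − 31.23 = -10.33 pp.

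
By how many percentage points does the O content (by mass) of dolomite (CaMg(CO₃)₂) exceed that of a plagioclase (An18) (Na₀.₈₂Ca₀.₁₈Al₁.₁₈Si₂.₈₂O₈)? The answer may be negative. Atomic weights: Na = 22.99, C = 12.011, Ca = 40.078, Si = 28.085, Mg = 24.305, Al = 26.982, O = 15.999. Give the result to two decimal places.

First mineral: 95.994 g O in 184.399 g formula = 52.06 wt% O.
Second mineral: 127.992 g O in 265.096 g formula = 48.28 wt% O.
52.06% − 48.28% gives a difference of 3.78 percentage points.

3.78 percentage points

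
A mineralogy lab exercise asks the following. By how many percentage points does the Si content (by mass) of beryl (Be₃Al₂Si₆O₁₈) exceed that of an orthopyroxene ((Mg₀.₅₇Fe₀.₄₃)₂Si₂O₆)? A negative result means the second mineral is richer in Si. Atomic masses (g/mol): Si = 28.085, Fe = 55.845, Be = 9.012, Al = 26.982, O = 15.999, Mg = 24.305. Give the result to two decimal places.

First mineral: 168.510 g Si in 537.492 g formula = 31.35 wt% Si.
Second mineral: 56.170 g Si in 227.898 g formula = 24.65 wt% Si.
31.35% − 24.65% gives a difference of 6.70 percentage points.

6.70 percentage points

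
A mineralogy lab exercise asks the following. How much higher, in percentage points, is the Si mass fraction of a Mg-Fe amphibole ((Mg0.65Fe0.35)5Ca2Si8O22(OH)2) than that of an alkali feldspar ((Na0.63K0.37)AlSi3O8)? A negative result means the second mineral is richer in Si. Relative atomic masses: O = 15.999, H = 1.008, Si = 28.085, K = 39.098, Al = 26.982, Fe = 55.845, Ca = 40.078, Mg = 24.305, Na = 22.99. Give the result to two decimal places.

-5.52 percentage points

Si in (Mg0.65Fe0.35)5Ca2Si8O22(OH)2: molar mass 867.548 g/mol; 8×28.085 = 224.680 g → 25.90 wt%.
Si in (Na0.63K0.37)AlSi3O8: molar mass 268.179 g/mol; 3×28.085 = 84.255 g → 31.42 wt%.
Difference = 25.90 − 31.42 = -5.52 percentage points.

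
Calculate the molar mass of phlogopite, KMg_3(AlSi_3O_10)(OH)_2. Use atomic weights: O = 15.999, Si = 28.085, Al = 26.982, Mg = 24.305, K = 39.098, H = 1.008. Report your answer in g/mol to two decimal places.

417.25 g/mol

The formula mass is the sum 1·39.098 + 3·24.305 + 1·26.982 + 3·28.085 + 12·15.999 + 2·1.008.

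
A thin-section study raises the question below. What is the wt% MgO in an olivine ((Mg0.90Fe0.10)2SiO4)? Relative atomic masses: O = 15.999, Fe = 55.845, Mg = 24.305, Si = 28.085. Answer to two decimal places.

49.35 wt%

Molar mass of (Mg0.90Fe0.10)2SiO4 = 1.80·24.305 + 0.20·55.845 + 1·28.085 + 4·15.999 = 146.999 g/mol.
Each formula unit contains 1.80 Mg, equivalent to 1.80/1 = 1.8000 mol MgO.
M(MgO) = 1×24.305 + 1×15.999 = 40.304 g/mol.
Mass of MgO per formula unit = 1.8000 × 40.304 = 72.547 g.
MgO wt% = 72.547 / 146.999 × 100 = 49.35%.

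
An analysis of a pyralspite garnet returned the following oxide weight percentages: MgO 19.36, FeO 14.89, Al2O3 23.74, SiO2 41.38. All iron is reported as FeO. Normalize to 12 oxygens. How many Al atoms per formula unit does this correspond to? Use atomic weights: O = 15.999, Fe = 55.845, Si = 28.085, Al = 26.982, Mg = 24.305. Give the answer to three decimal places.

19.36 wt% MgO ÷ 40.304 g/mol = 0.48035 mol, giving 0.48035 Mg and 0.48035 O.
14.89 wt% FeO ÷ 71.844 g/mol = 0.20725 mol, giving 0.20725 Fe and 0.20725 O.
23.74 wt% Al2O3 ÷ 101.961 g/mol = 0.23283 mol, giving 0.46566 Al and 0.69849 O.
41.38 wt% SiO2 ÷ 60.083 g/mol = 0.68871 mol, giving 0.68871 Si and 1.37742 O.
Oxygen sums to 2.76351; scaling by 12/2.76351 = 4.34230 puts the formula on 12 O.
Al: 0.46566 × 4.34230 = 2.022 atoms per formula unit.

2.022 Al apfu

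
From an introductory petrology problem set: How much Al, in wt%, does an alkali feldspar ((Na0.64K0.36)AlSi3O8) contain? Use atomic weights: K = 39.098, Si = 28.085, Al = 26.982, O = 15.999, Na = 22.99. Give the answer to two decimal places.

10.07 wt%

Formula mass = 0.64·22.99 + 0.36·39.098 + 1·26.982 + 3·28.085 + 8·15.999 = 268.018 g/mol, of which 26.982 g is Al.
So Al makes up 26.982/268.018 = 0.1007 of the mass, i.e. 10.07%.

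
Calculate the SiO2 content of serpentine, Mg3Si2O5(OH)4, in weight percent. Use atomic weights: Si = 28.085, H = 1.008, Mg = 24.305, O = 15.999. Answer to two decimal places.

43.36 wt%

Molar mass of Mg3Si2O5(OH)4 = 3×24.305 + 2×28.085 + 9×15.999 + 4×1.008 = 277.108 g/mol.
Each formula unit contains 2 Si, equivalent to 2/1 = 2.0000 mol SiO2.
M(SiO2) = 1×28.085 + 2×15.999 = 60.083 g/mol.
Mass of SiO2 per formula unit = 2.0000 × 60.083 = 120.166 g.
SiO2 wt% = 120.166 / 277.108 × 100 = 43.36%.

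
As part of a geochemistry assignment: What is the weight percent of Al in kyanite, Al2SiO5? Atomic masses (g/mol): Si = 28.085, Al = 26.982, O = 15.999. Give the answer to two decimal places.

33.30 wt%

M(Al2SiO5) = 162.044 g/mol.
Al contributes 2 × 26.982 = 53.964 g per mole.
53.964/162.044 = 0.3330 → 33.30%.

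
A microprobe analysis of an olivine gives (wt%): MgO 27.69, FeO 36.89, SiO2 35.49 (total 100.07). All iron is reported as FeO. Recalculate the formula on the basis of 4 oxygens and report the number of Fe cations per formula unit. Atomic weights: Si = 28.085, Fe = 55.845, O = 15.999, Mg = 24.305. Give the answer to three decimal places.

MgO (M=40.304): mol = 0.68703; Mg = 0.68703, O = 0.68703.
FeO (M=71.844): mol = 0.51347; Fe = 0.51347, O = 0.51347.
SiO2 (M=60.083): mol = 0.59068; Si = 0.59068, O = 1.18136.
ΣO = 2.38186; factor = 4/ΣO = 1.67936.
Fe apfu = 0.51347 × 1.67936 = 0.862.

0.862 Fe apfu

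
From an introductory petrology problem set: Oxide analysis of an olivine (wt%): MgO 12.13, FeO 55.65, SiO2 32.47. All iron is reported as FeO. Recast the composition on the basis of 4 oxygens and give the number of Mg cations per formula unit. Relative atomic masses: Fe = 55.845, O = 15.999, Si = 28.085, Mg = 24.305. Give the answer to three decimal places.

0.558 Mg apfu

MgO (M=40.304): mol = 0.30096; Mg = 0.30096, O = 0.30096.
FeO (M=71.844): mol = 0.77459; Fe = 0.77459, O = 0.77459.
SiO2 (M=60.083): mol = 0.54042; Si = 0.54042, O = 1.08084.
ΣO = 2.15639; factor = 4/ΣO = 1.85495.
Mg apfu = 0.30096 × 1.85495 = 0.558.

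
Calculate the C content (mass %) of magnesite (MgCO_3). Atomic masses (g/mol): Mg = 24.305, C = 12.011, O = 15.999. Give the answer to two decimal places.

M(MgCO_3) = 84.313 g/mol.
C contributes 1 × 12.011 = 12.011 g per mole.
12.011/84.313 = 0.1425 → 14.25%.

14.25 mass %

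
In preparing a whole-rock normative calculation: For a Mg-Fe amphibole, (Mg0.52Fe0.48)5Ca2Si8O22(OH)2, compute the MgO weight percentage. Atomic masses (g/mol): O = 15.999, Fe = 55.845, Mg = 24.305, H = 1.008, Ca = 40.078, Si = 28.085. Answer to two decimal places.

M((Mg0.52Fe0.48)5Ca2Si8O22(OH)2) = 888.049 g/mol; M(MgO) = 40.304 g/mol.
Moles MgO per formula unit = 2.60 Mg ÷ 1 = 2.6000.
MgO fraction = (2.6000 × 40.304) / 888.049 = 104.790/888.049 = 0.1180.

11.80 wt%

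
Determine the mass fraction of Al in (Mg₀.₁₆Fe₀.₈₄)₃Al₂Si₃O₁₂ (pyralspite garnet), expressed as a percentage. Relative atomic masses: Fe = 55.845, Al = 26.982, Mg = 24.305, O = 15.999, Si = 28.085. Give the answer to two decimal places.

11.18 wt%

Molar mass of (Mg₀.₁₆Fe₀.₈₄)₃Al₂Si₃O₁₂: 0.48·24.305 + 2.52·55.845 + 2·26.982 + 3·28.085 + 12·15.999 = 482.603 g/mol.
Mass of Al per formula unit: 2 × 26.982 = 53.964 g.
Weight fraction Al = 53.964 / 482.603 = 0.1118.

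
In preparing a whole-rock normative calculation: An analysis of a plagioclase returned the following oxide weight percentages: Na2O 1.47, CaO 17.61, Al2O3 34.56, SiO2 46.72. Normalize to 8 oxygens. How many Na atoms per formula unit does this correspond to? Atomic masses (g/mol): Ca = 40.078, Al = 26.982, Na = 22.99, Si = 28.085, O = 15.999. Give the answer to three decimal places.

Na2O: 1.47/61.979 = 0.02372 mol → 0.04744 mol Na, 0.02372 mol O.
CaO: 17.61/56.077 = 0.31403 mol → 0.31403 mol Ca, 0.31403 mol O.
Al2O3: 34.56/101.961 = 0.33895 mol → 0.67790 mol Al, 1.01685 mol O.
SiO2: 46.72/60.083 = 0.77759 mol → 0.77759 mol Si, 1.55518 mol O.
Total oxygen = 2.90978 mol. Normalization factor = 8/2.90978 = 2.74935.
Na per 8 O = 0.04744 × 2.74935 = 0.130.

0.130 Na apfu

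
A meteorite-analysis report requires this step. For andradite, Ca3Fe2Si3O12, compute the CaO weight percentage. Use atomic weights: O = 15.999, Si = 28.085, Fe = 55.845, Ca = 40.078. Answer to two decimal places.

Molar mass of Ca3Fe2Si3O12 = 3·40.078 + 2·55.845 + 3·28.085 + 12·15.999 = 508.167 g/mol.
Each formula unit contains 3 Ca, equivalent to 3/1 = 3.0000 mol CaO.
M(CaO) = 1×40.078 + 1×15.999 = 56.077 g/mol.
Mass of CaO per formula unit = 3.0000 × 56.077 = 168.231 g.
CaO wt% = 168.231 / 508.167 × 100 = 33.11%.

33.11 wt%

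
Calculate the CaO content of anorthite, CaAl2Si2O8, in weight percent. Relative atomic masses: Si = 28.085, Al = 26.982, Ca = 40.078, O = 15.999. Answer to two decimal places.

20.16 wt%

Molar mass of CaAl2Si2O8 = 1·40.078 + 2·26.982 + 2·28.085 + 8·15.999 = 278.204 g/mol.
Each formula unit contains 1 Ca, equivalent to 1/1 = 1.0000 mol CaO.
M(CaO) = 1×40.078 + 1×15.999 = 56.077 g/mol.
Mass of CaO per formula unit = 1.0000 × 56.077 = 56.077 g.
CaO wt% = 56.077 / 278.204 × 100 = 20.16%.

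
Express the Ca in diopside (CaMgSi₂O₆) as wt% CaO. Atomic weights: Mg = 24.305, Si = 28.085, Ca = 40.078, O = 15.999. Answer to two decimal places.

25.90 wt%

M(CaMgSi₂O₆) = 216.547 g/mol; M(CaO) = 56.077 g/mol.
Moles CaO per formula unit = 1 Ca ÷ 1 = 1.0000.
CaO fraction = (1.0000 × 56.077) / 216.547 = 56.077/216.547 = 0.2590.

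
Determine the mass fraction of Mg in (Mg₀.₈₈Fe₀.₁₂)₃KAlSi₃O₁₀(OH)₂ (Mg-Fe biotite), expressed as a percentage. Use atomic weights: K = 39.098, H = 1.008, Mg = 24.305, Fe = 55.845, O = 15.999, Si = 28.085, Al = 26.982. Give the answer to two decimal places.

M((Mg₀.₈₈Fe₀.₁₂)₃KAlSi₃O₁₀(OH)₂) = 428.608 g/mol.
Mg contributes 2.64 × 24.305 = 64.165 g per mole.
64.165/428.608 = 0.1497 → 14.97%.

14.97 weight percent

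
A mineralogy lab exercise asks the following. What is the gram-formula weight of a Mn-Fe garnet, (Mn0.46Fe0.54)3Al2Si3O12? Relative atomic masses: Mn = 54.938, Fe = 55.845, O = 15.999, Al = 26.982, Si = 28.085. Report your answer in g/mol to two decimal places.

The formula mass is the sum 1.38(54.938) + 1.62(55.845) + 2(26.982) + 3(28.085) + 12(15.999).

496.49 g/mol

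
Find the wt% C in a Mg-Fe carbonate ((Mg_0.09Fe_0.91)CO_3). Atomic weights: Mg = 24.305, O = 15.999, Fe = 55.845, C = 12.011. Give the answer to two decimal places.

10.63 weight percent

Formula mass = 0.09·24.305 + 0.91·55.845 + 1·12.011 + 3·15.999 = 113.014 g/mol, of which 12.011 g is C.
So C makes up 12.011/113.014 = 0.1063 of the mass, i.e. 10.63%.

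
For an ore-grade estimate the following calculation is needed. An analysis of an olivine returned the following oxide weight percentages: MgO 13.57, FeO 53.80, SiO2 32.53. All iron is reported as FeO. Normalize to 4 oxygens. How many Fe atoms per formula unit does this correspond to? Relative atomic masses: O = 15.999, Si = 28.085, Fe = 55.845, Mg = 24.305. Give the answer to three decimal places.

13.57 wt% MgO ÷ 40.304 g/mol = 0.33669 mol, giving 0.33669 Mg and 0.33669 O.
53.80 wt% FeO ÷ 71.844 g/mol = 0.74884 mol, giving 0.74884 Fe and 0.74884 O.
32.53 wt% SiO2 ÷ 60.083 g/mol = 0.54142 mol, giving 0.54142 Si and 1.08284 O.
Oxygen sums to 2.16837; scaling by 4/2.16837 = 1.84470 puts the formula on 4 O.
Fe: 0.74884 × 1.84470 = 1.381 atoms per formula unit.

1.381 Fe apfu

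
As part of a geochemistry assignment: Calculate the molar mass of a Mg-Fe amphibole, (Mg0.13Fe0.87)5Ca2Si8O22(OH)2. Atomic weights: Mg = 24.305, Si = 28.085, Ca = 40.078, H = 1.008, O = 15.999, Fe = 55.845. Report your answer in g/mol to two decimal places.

949.55 g/mol

The formula mass is the sum 0.65×24.305 + 4.35×55.845 + 2×40.078 + 8×28.085 + 24×15.999 + 2×1.008.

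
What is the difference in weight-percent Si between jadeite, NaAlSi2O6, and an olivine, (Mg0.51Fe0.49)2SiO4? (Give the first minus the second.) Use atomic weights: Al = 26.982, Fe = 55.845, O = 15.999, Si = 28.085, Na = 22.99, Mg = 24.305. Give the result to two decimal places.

11.42 percentage points

First mineral: 56.170 g Si in 202.136 g formula = 27.79 wt% Si.
Second mineral: 28.085 g Si in 171.600 g formula = 16.37 wt% Si.
27.79% − 16.37% gives a difference of 11.42 percentage points.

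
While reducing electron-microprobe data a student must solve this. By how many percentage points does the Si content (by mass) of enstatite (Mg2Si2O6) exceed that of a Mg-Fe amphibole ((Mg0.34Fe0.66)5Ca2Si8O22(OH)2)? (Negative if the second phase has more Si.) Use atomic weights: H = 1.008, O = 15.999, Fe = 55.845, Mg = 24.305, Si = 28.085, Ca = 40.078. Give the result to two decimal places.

3.46 percentage points

Si in Mg2Si2O6: molar mass 200.774 g/mol; 2×28.085 = 56.170 g → 27.98 wt%.
Si in (Mg0.34Fe0.66)5Ca2Si8O22(OH)2: molar mass 916.435 g/mol; 8×28.085 = 224.680 g → 24.52 wt%.
Difference = 27.98 − 24.52 = 3.46 percentage points.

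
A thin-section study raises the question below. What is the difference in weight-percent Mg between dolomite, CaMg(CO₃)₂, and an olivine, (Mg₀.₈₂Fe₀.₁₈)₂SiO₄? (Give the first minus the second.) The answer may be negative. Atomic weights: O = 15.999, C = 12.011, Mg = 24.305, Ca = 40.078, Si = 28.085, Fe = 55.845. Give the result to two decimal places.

-13.04 percentage points

Mg in CaMg(CO₃)₂: molar mass 184.399 g/mol; 1×24.305 = 24.305 g → 13.18 wt%.
Mg in (Mg₀.₈₂Fe₀.₁₈)₂SiO₄: molar mass 152.045 g/mol; 1.64×24.305 = 39.860 g → 26.22 wt%.
Difference = 13.18 − 26.22 = -13.04 percentage points.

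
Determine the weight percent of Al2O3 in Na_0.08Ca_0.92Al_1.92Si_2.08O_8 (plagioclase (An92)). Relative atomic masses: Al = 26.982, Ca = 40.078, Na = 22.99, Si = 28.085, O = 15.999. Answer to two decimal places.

35.35 wt%

Formula mass = 276.925 g/mol.
1.92 Al → 0.9600 mol Al2O3 per formula unit; M(Al2O3) = 101.961, so Al2O3 mass = 97.883 g.
97.883/276.925 × 100 = 35.35 wt%.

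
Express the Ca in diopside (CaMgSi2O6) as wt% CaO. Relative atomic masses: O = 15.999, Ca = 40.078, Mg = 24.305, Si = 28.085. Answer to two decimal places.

M(CaMgSi2O6) = 216.547 g/mol; M(CaO) = 56.077 g/mol.
Moles CaO per formula unit = 1 Ca ÷ 1 = 1.0000.
CaO fraction = (1.0000 × 56.077) / 216.547 = 56.077/216.547 = 0.2590.

25.90 wt%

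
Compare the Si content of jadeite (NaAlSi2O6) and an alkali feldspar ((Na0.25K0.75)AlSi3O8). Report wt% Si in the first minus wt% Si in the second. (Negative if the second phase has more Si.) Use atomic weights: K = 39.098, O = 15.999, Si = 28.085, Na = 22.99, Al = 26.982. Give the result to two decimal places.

-2.93 percentage points

First mineral: 56.170 g Si in 202.136 g formula = 27.79 wt% Si.
Second mineral: 84.255 g Si in 274.300 g formula = 30.72 wt% Si.
27.79% − 30.72% gives a difference of -2.93 percentage points.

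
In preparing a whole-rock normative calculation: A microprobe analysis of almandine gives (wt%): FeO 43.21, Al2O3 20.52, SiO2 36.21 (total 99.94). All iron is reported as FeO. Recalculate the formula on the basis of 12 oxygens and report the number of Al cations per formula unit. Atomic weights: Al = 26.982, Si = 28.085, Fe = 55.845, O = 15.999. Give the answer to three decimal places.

43.21 wt% FeO ÷ 71.844 g/mol = 0.60144 mol, giving 0.60144 Fe and 0.60144 O.
20.52 wt% Al2O3 ÷ 101.961 g/mol = 0.20125 mol, giving 0.40250 Al and 0.60375 O.
36.21 wt% SiO2 ÷ 60.083 g/mol = 0.60267 mol, giving 0.60267 Si and 1.20534 O.
Oxygen sums to 2.41053; scaling by 12/2.41053 = 4.97816 puts the formula on 12 O.
Al: 0.40250 × 4.97816 = 2.004 atoms per formula unit.

2.004 Al apfu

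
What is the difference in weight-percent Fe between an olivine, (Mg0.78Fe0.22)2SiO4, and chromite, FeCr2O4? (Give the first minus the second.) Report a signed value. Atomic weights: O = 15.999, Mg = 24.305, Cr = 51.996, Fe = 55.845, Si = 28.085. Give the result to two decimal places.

-9.05 percentage points

M((Mg0.78Fe0.22)2SiO4) = 154.569 g/mol, so wt% Fe = 24.572/154.569 × 100 = 15.90%.
M(FeCr2O4) = 223.833 g/mol, so wt% Fe = 55.845/223.833 × 100 = 24.95%.
15.90 − 24.95 = -9.05 pp.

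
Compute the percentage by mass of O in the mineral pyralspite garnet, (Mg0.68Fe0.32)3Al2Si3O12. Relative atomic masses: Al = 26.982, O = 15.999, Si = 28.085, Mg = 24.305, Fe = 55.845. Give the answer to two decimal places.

44.30 wt%

M((Mg0.68Fe0.32)3Al2Si3O12) = 433.400 g/mol.
O contributes 12 × 15.999 = 191.988 g per mole.
191.988/433.400 = 0.4430 → 44.30%.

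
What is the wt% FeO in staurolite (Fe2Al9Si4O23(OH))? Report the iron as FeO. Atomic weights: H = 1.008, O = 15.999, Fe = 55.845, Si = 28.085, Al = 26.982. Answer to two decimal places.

16.87 wt%

Molar mass of Fe2Al9Si4O23(OH) = 2×55.845 + 9×26.982 + 4×28.085 + 24×15.999 + 1×1.008 = 851.852 g/mol.
Each formula unit contains 2 Fe, equivalent to 2/1 = 2.0000 mol FeO.
M(FeO) = 1×55.845 + 1×15.999 = 71.844 g/mol.
Mass of FeO per formula unit = 2.0000 × 71.844 = 143.688 g.
FeO wt% = 143.688 / 851.852 × 100 = 16.87%.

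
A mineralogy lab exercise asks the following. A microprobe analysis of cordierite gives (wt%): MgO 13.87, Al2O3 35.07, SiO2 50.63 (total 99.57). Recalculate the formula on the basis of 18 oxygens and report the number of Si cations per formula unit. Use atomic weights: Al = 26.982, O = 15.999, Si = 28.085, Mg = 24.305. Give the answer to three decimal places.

4.955 Si apfu

13.87 wt% MgO ÷ 40.304 g/mol = 0.34413 mol, giving 0.34413 Mg and 0.34413 O.
35.07 wt% Al2O3 ÷ 101.961 g/mol = 0.34396 mol, giving 0.68792 Al and 1.03188 O.
50.63 wt% SiO2 ÷ 60.083 g/mol = 0.84267 mol, giving 0.84267 Si and 1.68534 O.
Oxygen sums to 3.06135; scaling by 18/3.06135 = 5.87976 puts the formula on 18 O.
Si: 0.84267 × 5.87976 = 4.955 atoms per formula unit.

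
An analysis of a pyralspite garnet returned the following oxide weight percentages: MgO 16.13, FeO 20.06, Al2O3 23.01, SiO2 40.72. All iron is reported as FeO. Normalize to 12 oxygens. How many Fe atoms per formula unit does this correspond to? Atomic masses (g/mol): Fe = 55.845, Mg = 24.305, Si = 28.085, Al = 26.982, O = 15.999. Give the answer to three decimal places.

16.13 wt% MgO ÷ 40.304 g/mol = 0.40021 mol, giving 0.40021 Mg and 0.40021 O.
20.06 wt% FeO ÷ 71.844 g/mol = 0.27922 mol, giving 0.27922 Fe and 0.27922 O.
23.01 wt% Al2O3 ÷ 101.961 g/mol = 0.22567 mol, giving 0.45134 Al and 0.67701 O.
40.72 wt% SiO2 ÷ 60.083 g/mol = 0.67773 mol, giving 0.67773 Si and 1.35546 O.
Oxygen sums to 2.71190; scaling by 12/2.71190 = 4.42494 puts the formula on 12 O.
Fe: 0.27922 × 4.42494 = 1.236 atoms per formula unit.

1.236 Fe apfu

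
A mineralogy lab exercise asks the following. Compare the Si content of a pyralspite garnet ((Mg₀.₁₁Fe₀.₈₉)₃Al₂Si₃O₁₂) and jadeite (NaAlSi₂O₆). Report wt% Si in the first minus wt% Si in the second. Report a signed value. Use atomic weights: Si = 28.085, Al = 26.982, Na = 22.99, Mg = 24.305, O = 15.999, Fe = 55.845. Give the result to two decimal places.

-10.50 percentage points

First mineral: 84.255 g Si in 487.334 g formula = 17.29 wt% Si.
Second mineral: 56.170 g Si in 202.136 g formula = 27.79 wt% Si.
17.29% − 27.79% gives a difference of -10.50 percentage points.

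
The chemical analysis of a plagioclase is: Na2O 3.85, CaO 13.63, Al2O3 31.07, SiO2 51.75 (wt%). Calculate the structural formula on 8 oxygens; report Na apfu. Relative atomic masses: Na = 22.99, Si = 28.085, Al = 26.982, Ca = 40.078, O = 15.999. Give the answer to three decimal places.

Na2O: 3.85/61.979 = 0.06212 mol → 0.12424 mol Na, 0.06212 mol O.
CaO: 13.63/56.077 = 0.24306 mol → 0.24306 mol Ca, 0.24306 mol O.
Al2O3: 31.07/101.961 = 0.30472 mol → 0.60944 mol Al, 0.91416 mol O.
SiO2: 51.75/60.083 = 0.86131 mol → 0.86131 mol Si, 1.72262 mol O.
Total oxygen = 2.94196 mol. Normalization factor = 8/2.94196 = 2.71928.
Na per 8 O = 0.12424 × 2.71928 = 0.338.

0.338 Na apfu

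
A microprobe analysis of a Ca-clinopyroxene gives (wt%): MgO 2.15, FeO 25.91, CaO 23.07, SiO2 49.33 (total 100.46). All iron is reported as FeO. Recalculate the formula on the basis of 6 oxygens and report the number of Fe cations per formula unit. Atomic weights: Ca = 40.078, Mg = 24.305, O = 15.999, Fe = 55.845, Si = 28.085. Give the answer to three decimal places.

0.877 Fe apfu

MgO (M=40.304): mol = 0.05334; Mg = 0.05334, O = 0.05334.
FeO (M=71.844): mol = 0.36064; Fe = 0.36064, O = 0.36064.
CaO (M=56.077): mol = 0.41140; Ca = 0.41140, O = 0.41140.
SiO2 (M=60.083): mol = 0.82103; Si = 0.82103, O = 1.64206.
ΣO = 2.46744; factor = 6/ΣO = 2.43167.
Fe apfu = 0.36064 × 2.43167 = 0.877.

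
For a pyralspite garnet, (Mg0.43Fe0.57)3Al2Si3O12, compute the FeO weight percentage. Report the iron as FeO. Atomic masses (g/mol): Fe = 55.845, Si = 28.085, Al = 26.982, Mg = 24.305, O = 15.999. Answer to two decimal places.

26.88 wt%

Formula mass = 457.055 g/mol.
1.71 Fe → 1.7100 mol FeO per formula unit; M(FeO) = 71.844, so FeO mass = 122.853 g.
122.853/457.055 × 100 = 26.88 wt%.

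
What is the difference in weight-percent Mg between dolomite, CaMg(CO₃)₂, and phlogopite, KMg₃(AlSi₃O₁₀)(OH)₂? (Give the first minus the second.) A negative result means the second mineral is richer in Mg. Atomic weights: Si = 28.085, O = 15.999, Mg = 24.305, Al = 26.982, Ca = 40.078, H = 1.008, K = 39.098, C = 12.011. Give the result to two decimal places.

-4.29 percentage points

First mineral: 24.305 g Mg in 184.399 g formula = 13.18 wt% Mg.
Second mineral: 72.915 g Mg in 417.254 g formula = 17.47 wt% Mg.
13.18% − 17.47% gives a difference of -4.29 percentage points.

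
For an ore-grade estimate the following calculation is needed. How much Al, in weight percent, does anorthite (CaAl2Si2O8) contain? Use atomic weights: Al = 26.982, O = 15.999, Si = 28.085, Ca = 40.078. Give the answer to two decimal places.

Molar mass of CaAl2Si2O8: 1*40.078 + 2*26.982 + 2*28.085 + 8*15.999 = 278.204 g/mol.
Mass of Al per formula unit: 2 × 26.982 = 53.964 g.
Weight fraction Al = 53.964 / 278.204 = 0.1940.

19.40 weight percent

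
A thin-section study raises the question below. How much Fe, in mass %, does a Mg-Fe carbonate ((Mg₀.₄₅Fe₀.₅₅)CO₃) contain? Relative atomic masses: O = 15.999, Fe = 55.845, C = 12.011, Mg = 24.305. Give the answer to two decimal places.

30.21 mass %

Molar mass of (Mg₀.₄₅Fe₀.₅₅)CO₃: 0.45·24.305 + 0.55·55.845 + 1·12.011 + 3·15.999 = 101.660 g/mol.
Mass of Fe per formula unit: 0.55 × 55.845 = 30.715 g.
Weight fraction Fe = 30.715 / 101.660 = 0.3021.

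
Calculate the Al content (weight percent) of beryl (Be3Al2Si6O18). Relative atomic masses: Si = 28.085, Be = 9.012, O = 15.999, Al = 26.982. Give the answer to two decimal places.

M(Be3Al2Si6O18) = 537.492 g/mol.
Al contributes 2 × 26.982 = 53.964 g per mole.
53.964/537.492 = 0.1004 → 10.04%.

10.04 weight percent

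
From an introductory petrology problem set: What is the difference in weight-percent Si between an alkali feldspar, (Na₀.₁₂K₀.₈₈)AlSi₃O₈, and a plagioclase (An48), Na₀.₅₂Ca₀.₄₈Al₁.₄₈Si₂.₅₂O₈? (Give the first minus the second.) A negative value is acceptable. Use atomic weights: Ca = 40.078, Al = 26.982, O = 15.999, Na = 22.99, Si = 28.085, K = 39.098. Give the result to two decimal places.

4.26 percentage points

M((Na₀.₁₂K₀.₈₈)AlSi₃O₈) = 276.394 g/mol, so wt% Si = 84.255/276.394 × 100 = 30.48%.
M(Na₀.₅₂Ca₀.₄₈Al₁.₄₈Si₂.₅₂O₈) = 269.892 g/mol, so wt% Si = 70.774/269.892 × 100 = 26.22%.
30.48 − 26.22 = 4.26 pp.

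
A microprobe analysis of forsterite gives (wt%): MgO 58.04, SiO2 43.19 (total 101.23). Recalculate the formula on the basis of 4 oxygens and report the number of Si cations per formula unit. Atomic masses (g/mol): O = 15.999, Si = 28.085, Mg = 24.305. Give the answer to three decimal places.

MgO: 58.04/40.304 = 1.44006 mol → 1.44006 mol Mg, 1.44006 mol O.
SiO2: 43.19/60.083 = 0.71884 mol → 0.71884 mol Si, 1.43768 mol O.
Total oxygen = 2.87774 mol. Normalization factor = 4/2.87774 = 1.38998.
Si per 4 O = 0.71884 × 1.38998 = 0.999.

0.999 Si apfu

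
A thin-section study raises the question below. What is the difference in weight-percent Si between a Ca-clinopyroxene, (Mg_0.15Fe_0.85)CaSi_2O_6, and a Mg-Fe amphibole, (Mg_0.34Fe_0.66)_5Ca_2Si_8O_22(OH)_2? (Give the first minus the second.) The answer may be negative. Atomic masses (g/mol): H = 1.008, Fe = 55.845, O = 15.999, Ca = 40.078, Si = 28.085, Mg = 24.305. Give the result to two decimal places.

-1.44 percentage points

First mineral: 56.170 g Si in 243.356 g formula = 23.08 wt% Si.
Second mineral: 224.680 g Si in 916.435 g formula = 24.52 wt% Si.
23.08% − 24.52% gives a difference of -1.44 percentage points.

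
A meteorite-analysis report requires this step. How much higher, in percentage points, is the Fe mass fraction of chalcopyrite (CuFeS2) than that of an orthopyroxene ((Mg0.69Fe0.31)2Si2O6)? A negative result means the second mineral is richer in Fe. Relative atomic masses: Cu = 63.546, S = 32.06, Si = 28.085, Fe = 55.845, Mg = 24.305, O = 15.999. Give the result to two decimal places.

14.72 percentage points

Fe in CuFeS2: molar mass 183.511 g/mol; 1×55.845 = 55.845 g → 30.43 wt%.
Fe in (Mg0.69Fe0.31)2Si2O6: molar mass 220.329 g/mol; 0.62×55.845 = 34.624 g → 15.71 wt%.
Difference = 30.43 − 15.71 = 14.72 percentage points.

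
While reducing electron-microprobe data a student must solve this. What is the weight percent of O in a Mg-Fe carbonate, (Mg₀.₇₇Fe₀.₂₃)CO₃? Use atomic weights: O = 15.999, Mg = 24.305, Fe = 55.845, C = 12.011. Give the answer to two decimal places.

52.42 weight percent

M((Mg₀.₇₇Fe₀.₂₃)CO₃) = 91.567 g/mol.
O contributes 3 × 15.999 = 47.997 g per mole.
47.997/91.567 = 0.5242 → 52.42%.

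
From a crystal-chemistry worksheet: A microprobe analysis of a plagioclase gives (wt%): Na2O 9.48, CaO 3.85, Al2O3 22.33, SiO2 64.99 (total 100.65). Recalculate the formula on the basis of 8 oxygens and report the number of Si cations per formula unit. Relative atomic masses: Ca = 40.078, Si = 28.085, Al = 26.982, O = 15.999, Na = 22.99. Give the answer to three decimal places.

2.845 Si apfu

Na2O (M=61.979): mol = 0.15296; Na = 0.30592, O = 0.15296.
CaO (M=56.077): mol = 0.06866; Ca = 0.06866, O = 0.06866.
Al2O3 (M=101.961): mol = 0.21901; Al = 0.43802, O = 0.65703.
SiO2 (M=60.083): mol = 1.08167; Si = 1.08167, O = 2.16334.
ΣO = 3.04199; factor = 8/ΣO = 2.62986.
Si apfu = 1.08167 × 2.62986 = 2.845.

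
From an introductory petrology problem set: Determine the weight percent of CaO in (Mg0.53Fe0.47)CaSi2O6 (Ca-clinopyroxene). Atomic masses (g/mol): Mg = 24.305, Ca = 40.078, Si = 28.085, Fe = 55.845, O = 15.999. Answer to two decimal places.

24.24 wt%

Formula mass = 231.371 g/mol.
1 Ca → 1.0000 mol CaO per formula unit; M(CaO) = 56.077, so CaO mass = 56.077 g.
56.077/231.371 × 100 = 24.24 wt%.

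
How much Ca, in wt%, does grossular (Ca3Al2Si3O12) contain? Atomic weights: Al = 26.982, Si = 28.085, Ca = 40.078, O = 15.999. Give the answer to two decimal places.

M(Ca3Al2Si3O12) = 450.441 g/mol.
Ca contributes 3 × 40.078 = 120.234 g per mole.
120.234/450.441 = 0.2669 → 26.69%.

26.69 wt%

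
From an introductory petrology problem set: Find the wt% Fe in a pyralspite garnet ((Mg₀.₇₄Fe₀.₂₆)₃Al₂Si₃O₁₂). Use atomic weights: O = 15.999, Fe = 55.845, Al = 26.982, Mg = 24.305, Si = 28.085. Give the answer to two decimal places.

M((Mg₀.₇₄Fe₀.₂₆)₃Al₂Si₃O₁₂) = 427.723 g/mol.
Fe contributes 0.78 × 55.845 = 43.559 g per mole.
43.559/427.723 = 0.1018 → 10.18%.

10.18 wt%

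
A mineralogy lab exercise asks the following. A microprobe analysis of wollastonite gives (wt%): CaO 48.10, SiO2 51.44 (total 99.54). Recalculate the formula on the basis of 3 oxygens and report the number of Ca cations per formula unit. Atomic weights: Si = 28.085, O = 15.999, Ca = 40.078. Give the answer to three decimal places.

1.001 Ca apfu

CaO: 48.10/56.077 = 0.85775 mol → 0.85775 mol Ca, 0.85775 mol O.
SiO2: 51.44/60.083 = 0.85615 mol → 0.85615 mol Si, 1.71230 mol O.
Total oxygen = 2.57005 mol. Normalization factor = 3/2.57005 = 1.16729.
Ca per 3 O = 0.85775 × 1.16729 = 1.001.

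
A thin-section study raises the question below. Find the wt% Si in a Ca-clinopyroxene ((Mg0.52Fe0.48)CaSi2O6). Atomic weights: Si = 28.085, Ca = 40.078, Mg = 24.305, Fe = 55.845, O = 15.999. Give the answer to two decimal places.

24.24 wt%

M((Mg0.52Fe0.48)CaSi2O6) = 231.686 g/mol.
Si contributes 2 × 28.085 = 56.170 g per mole.
56.170/231.686 = 0.2424 → 24.24%.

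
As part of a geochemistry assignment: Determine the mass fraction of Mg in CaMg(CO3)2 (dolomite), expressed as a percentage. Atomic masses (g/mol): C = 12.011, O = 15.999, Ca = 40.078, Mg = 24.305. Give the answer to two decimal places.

13.18 wt%

Molar mass of CaMg(CO3)2: 1·40.078 + 1·24.305 + 2·12.011 + 6·15.999 = 184.399 g/mol.
Mass of Mg per formula unit: 1 × 24.305 = 24.305 g.
Weight fraction Mg = 24.305 / 184.399 = 0.1318.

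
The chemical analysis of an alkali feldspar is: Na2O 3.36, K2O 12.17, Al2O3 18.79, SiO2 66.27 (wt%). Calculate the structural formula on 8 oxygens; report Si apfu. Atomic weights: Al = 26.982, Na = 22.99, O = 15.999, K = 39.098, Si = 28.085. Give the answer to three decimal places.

2.999 Si apfu

Na2O (M=61.979): mol = 0.05421; Na = 0.10842, O = 0.05421.
K2O (M=94.195): mol = 0.12920; K = 0.25840, O = 0.12920.
Al2O3 (M=101.961): mol = 0.18429; Al = 0.36858, O = 0.55287.
SiO2 (M=60.083): mol = 1.10297; Si = 1.10297, O = 2.20594.
ΣO = 2.94222; factor = 8/ΣO = 2.71904.
Si apfu = 1.10297 × 2.71904 = 2.999.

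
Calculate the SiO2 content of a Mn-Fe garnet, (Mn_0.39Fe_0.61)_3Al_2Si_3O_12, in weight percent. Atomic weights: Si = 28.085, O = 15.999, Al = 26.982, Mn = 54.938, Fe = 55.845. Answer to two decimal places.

M((Mn_0.39Fe_0.61)_3Al_2Si_3O_12) = 496.681 g/mol; M(SiO2) = 60.083 g/mol.
Moles SiO2 per formula unit = 3 Si ÷ 1 = 3.0000.
SiO2 fraction = (3.0000 × 60.083) / 496.681 = 180.249/496.681 = 0.3629.

36.29 wt%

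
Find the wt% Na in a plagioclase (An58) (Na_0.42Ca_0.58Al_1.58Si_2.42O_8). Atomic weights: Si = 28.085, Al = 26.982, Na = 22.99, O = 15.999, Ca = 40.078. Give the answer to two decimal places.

3.56 weight percent

Formula mass = 0.42·22.99 + 0.58·40.078 + 1.58·26.982 + 2.42·28.085 + 8·15.999 = 271.490 g/mol, of which 9.656 g is Na.
So Na makes up 9.656/271.490 = 0.0356 of the mass, i.e. 3.56%.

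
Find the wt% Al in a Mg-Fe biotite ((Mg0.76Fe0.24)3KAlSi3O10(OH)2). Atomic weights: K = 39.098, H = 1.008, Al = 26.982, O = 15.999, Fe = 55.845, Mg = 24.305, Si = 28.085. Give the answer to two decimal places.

6.13 weight percent

M((Mg0.76Fe0.24)3KAlSi3O10(OH)2) = 439.963 g/mol.
Al contributes 1 × 26.982 = 26.982 g per mole.
26.982/439.963 = 0.0613 → 6.13%.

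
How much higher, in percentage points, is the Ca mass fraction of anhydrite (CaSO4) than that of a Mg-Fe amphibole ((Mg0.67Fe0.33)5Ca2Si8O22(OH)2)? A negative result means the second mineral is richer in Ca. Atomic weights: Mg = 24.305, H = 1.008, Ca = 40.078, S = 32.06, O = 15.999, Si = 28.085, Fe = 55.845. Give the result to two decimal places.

20.17 percentage points

Ca in CaSO4: molar mass 136.134 g/mol; 1×40.078 = 40.078 g → 29.44 wt%.
Ca in (Mg0.67Fe0.33)5Ca2Si8O22(OH)2: molar mass 864.394 g/mol; 2×40.078 = 80.156 g → 9.27 wt%.
Difference = 29.44 − 9.27 = 20.17 percentage points.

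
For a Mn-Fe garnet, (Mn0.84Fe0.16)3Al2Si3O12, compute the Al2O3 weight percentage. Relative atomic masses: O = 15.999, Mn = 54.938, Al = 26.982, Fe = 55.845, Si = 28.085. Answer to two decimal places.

20.58 wt%

Molar mass of (Mn0.84Fe0.16)3Al2Si3O12 = 2.52*54.938 + 0.48*55.845 + 2*26.982 + 3*28.085 + 12*15.999 = 495.456 g/mol.
Each formula unit contains 2 Al, equivalent to 2/2 = 1.0000 mol Al2O3.
M(Al2O3) = 2×26.982 + 3×15.999 = 101.961 g/mol.
Mass of Al2O3 per formula unit = 1.0000 × 101.961 = 101.961 g.
Al2O3 wt% = 101.961 / 495.456 × 100 = 20.58%.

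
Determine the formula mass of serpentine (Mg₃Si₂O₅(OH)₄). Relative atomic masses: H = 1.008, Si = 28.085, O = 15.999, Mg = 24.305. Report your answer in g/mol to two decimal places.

277.11 g/mol

M = 3·24.305 + 2·28.085 + 9·15.999 + 4·1.008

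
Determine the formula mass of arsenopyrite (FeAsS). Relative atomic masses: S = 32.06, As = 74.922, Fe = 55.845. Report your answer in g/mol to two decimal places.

162.83 g/mol

M = 1(55.845) + 1(74.922) + 1(32.06)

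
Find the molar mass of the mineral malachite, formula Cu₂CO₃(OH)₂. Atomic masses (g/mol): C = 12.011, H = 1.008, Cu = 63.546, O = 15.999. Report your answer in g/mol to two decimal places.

M = 2(63.546) + 1(12.011) + 5(15.999) + 2(1.008)

221.11 g/mol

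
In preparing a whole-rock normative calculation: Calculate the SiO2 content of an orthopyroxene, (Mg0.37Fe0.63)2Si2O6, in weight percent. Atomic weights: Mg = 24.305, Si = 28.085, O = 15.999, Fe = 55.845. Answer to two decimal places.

49.96 wt%

Molar mass of (Mg0.37Fe0.63)2Si2O6 = 0.74*24.305 + 1.26*55.845 + 2*28.085 + 6*15.999 = 240.514 g/mol.
Each formula unit contains 2 Si, equivalent to 2/1 = 2.0000 mol SiO2.
M(SiO2) = 1×28.085 + 2×15.999 = 60.083 g/mol.
Mass of SiO2 per formula unit = 2.0000 × 60.083 = 120.166 g.
SiO2 wt% = 120.166 / 240.514 × 100 = 49.96%.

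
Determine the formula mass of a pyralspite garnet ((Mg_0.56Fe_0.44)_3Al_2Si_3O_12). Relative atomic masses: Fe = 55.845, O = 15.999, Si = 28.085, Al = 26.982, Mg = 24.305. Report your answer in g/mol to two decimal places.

444.75 g/mol

Mg: 1.68 × 24.305 = 40.8324
Fe: 1.32 × 55.845 = 73.7154
Al: 2 × 26.982 = 53.9640
Si: 3 × 28.085 = 84.2550
O: 12 × 15.999 = 191.9880
Summing the contributions gives the formula mass.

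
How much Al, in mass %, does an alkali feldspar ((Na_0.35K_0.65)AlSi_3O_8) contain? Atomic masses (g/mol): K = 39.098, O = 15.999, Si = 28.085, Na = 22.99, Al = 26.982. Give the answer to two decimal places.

9.89 mass %

Formula mass = 0.35·22.99 + 0.65·39.098 + 1·26.982 + 3·28.085 + 8·15.999 = 272.689 g/mol, of which 26.982 g is Al.
So Al makes up 26.982/272.689 = 0.0989 of the mass, i.e. 9.89%.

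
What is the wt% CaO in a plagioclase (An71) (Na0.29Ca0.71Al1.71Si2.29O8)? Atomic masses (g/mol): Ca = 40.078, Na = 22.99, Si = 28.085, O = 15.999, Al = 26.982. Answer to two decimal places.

Molar mass of Na0.29Ca0.71Al1.71Si2.29O8 = 0.29*22.99 + 0.71*40.078 + 1.71*26.982 + 2.29*28.085 + 8*15.999 = 273.568 g/mol.
Each formula unit contains 0.71 Ca, equivalent to 0.71/1 = 0.7100 mol CaO.
M(CaO) = 1×40.078 + 1×15.999 = 56.077 g/mol.
Mass of CaO per formula unit = 0.7100 × 56.077 = 39.815 g.
CaO wt% = 39.815 / 273.568 × 100 = 14.55%.

14.55 wt%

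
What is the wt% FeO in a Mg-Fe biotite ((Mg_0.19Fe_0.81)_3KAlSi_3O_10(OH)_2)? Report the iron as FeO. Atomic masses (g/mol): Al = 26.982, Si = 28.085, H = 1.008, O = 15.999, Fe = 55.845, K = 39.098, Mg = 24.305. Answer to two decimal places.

Formula mass = 493.896 g/mol.
2.43 Fe → 2.4300 mol FeO per formula unit; M(FeO) = 71.844, so FeO mass = 174.581 g.
174.581/493.896 × 100 = 35.35 wt%.

35.35 wt%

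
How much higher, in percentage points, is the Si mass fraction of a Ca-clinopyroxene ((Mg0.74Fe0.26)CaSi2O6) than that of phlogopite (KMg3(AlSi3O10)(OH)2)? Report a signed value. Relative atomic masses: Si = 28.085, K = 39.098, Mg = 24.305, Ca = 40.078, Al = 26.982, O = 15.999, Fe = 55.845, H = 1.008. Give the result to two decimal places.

First mineral: 56.170 g Si in 224.747 g formula = 24.99 wt% Si.
Second mineral: 84.255 g Si in 417.254 g formula = 20.19 wt% Si.
24.99% − 20.19% gives a difference of 4.80 percentage points.

4.80 percentage points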